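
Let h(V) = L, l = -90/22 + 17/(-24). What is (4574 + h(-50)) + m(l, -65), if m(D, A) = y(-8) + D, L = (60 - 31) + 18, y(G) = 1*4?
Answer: 1219733/264 ≈ 4620.2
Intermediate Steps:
y(G) = 4
l = -1267/264 (l = -90*1/22 + 17*(-1/24) = -45/11 - 17/24 = -1267/264 ≈ -4.7992)
L = 47 (L = 29 + 18 = 47)
m(D, A) = 4 + D
h(V) = 47
(4574 + h(-50)) + m(l, -65) = (4574 + 47) + (4 - 1267/264) = 4621 - 211/264 = 1219733/264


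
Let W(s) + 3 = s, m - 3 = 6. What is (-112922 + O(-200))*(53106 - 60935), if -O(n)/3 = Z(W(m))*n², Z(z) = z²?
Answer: 34705346338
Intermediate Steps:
m = 9 (m = 3 + 6 = 9)
W(s) = -3 + s
O(n) = -108*n² (O(n) = -3*(-3 + 9)²*n² = -3*6²*n² = -108*n²)
(-112922 + O(-200))*(53106 - 60935) = (-112922 - 108*(-200)²)*(53106 - 60935) = (-112922 - 108*40000)*(-7829) = (-112922 - 4320000)*(-7829) = -4432922*(-7829) = 34705346338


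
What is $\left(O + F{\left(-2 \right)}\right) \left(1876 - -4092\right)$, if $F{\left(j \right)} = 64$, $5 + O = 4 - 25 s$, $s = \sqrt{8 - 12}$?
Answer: $375984 - 298400 i \approx 3.7598 \cdot 10^{5} - 2.984 \cdot 10^{5} i$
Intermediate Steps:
$s = 2 i$ ($s = \sqrt{-4} = 2 i \approx 2.0 i$)
$O = -1 - 50 i$ ($O = -5 + \left(4 - 25 \cdot 2 i\right) = -5 + \left(4 - 50 i\right) = -1 - 50 i \approx -1.0 - 50.0 i$)
$\left(O + F{\left(-2 \right)}\right) \left(1876 - -4092\right) = \left(\left(-1 - 50 i\right) + 64\right) \left(1876 - -4092\right) = \left(63 - 50 i\right) \left(1876 + 4092\right) = \left(63 - 50 i\right) 5968 = 375984 - 298400 i$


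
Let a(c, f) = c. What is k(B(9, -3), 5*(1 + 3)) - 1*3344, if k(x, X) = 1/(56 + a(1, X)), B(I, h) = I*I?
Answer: -190607/57 ≈ -3344.0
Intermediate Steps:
B(I, h) = I²
k(x, X) = 1/57 (k(x, X) = 1/(56 + 1) = 1/57)
k(B(9, -3), 5*(1 + 3)) - 1*3344 = 1/57 - 1*3344 = 1/57 - 3344 = -190607/57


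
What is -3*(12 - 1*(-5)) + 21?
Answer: -30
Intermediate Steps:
-3*(12 - 1*(-5)) + 21 = -3*(12 + 5) + 21 = -3*17 + 21 = -51 + 21 = -30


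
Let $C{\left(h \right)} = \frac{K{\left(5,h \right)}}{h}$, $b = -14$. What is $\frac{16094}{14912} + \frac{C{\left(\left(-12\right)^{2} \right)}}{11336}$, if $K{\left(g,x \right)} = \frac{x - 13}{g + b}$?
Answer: $\frac{3694411553}{3423109248} \approx 1.0793$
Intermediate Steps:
$K{\left(g,x \right)} = \frac{-13 + x}{-14 + g}$ ($K{\left(g,x \right)} = \frac{x - 13}{g - 14} = \frac{-13 + x}{-14 + g}$)
$C{\left(h \right)} = \frac{\frac{13}{9} - \frac{h}{9}}{h}$ ($C{\left(h \right)} = \frac{\frac{1}{-14 + 5} \left(-13 + h\right)}{h} = \frac{\frac{1}{-9} \left(-13 + h\right)}{h} = \frac{\left(- \frac{1}{9}\right) \left(-13 + h\right)}{h} = \frac{\frac{13}{9} - \frac{h}{9}}{h}$)
$\frac{16094}{14912} + \frac{C{\left(\left(-12\right)^{2} \right)}}{11336} = \frac{16094}{14912} + \frac{\frac{1}{9} \frac{1}{\left(-12\right)^{2}} \left(13 - \left(-12\right)^{2}\right)}{11336} = 16094 \cdot \frac{1}{14912} + \frac{13 - 144}{9 \cdot 144} \cdot \frac{1}{11336} = \frac{8047}{7456} + \frac{1}{9} \cdot \frac{1}{144} \left(13 - 144\right) \frac{1}{11336} = \frac{8047}{7456} + \frac{1}{9} \cdot \frac{1}{144} \left(-131\right) \frac{1}{11336} = \frac{8047}{7456} - \frac{131}{14691456} = \frac{3694411553}{3423109248}$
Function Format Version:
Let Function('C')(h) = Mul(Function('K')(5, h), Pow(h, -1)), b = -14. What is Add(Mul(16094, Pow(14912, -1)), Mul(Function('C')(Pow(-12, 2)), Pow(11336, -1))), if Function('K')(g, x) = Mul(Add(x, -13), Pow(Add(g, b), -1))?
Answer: Rational(3694411553, 3423109248) ≈ 1.0793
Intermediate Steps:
Function('K')(g, x) = Mul(Pow(Add(-14, g), -1), Add(-13, x)) (Function('K')(g, x) = Mul(Add(x, -13), Pow(Add(g, -14), -1)) = Mul(Add(-13, x), Pow(Add(-14, g), -1)) = Mul(Pow(Add(-14, g), -1), Add(-13, x)))
Function('C')(h) = Mul(Pow(h, -1), Add(Rational(13, 9), Mul(Rational(-1, 9), h))) (Function('C')(h) = Mul(Mul(Pow(Add(-14, 5), -1), Add(-13, h)), Pow(h, -1)) = Mul(Mul(Pow(-9, -1), Add(-13, h)), Pow(h, -1)) = Mul(Mul(Rational(-1, 9), Add(-13, h)), Pow(h, -1)) = Mul(Add(Rational(13, 9), Mul(Rational(-1, 9), h)), Pow(h, -1)) = Mul(Pow(h, -1), Add(Rational(13, 9), Mul(Rational(-1, 9), h))))
Add(Mul(16094, Pow(14912, -1)), Mul(Function('C')(Pow(-12, 2)), Pow(11336, -1))) = Add(Mul(16094, Pow(14912, -1)), Mul(Mul(Rational(1, 9), Pow(Pow(-12, 2), -1), Add(13, Mul(-1, Pow(-12, 2)))), Pow(11336, -1))) = Add(Mul(16094, Rational(1, 14912)), Mul(Mul(Rational(1, 9), Pow(144, -1), Add(13, Mul(-1, 144))), Rational(1, 11336))) = Add(Rational(8047, 7456), Mul(Mul(Rational(1, 9), Rational(1, 144), Add(13, -144)), Rational(1, 11336))) = Add(Rational(8047, 7456), Mul(Mul(Rational(1, 9), Rational(1, 144), -131), Rational(1, 11336))) = Add(Rational(8047, 7456), Mul(Rational(-131, 1296), Rational(1, 11336))) = Add(Rational(8047, 7456), Rational(-131, 14691456)) = Rational(3694411553, 3423109248)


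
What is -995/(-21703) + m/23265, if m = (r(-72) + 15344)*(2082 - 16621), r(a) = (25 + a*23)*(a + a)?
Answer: -7177326218551/45901845 ≈ -1.5636e+5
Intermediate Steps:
r(a) = 2*a*(25 + 23*a) (r(a) = (25 + 23*a)*(2*a) = 2*a*(25 + 23*a))
m = -3637774112 (m = (2*(-72)*(25 + 23*(-72)) + 15344)*(2082 - 16621) = (2*(-72)*(25 - 1656) + 15344)*(-14539) = (2*(-72)*(-1631) + 15344)*(-14539) = (234864 + 15344)*(-14539) = 250208*(-14539) = -3637774112)
-995/(-21703) + m/23265 = -995/(-21703) - 3637774112/23265 = -995*(-1/21703) - 3637774112*1/23265 = 995/21703 - 3637774112/23265 = -7177326218551/45901845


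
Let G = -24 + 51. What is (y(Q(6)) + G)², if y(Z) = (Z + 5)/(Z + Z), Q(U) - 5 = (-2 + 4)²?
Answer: 62500/81 ≈ 771.60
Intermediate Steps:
Q(U) = 9 (Q(U) = 5 + (-2 + 4)² = 5 + 2² = 5 + 4 = 9)
G = 27
y(Z) = (5 + Z)/(2*Z) (y(Z) = (5 + Z)/((2*Z)) = (5 + Z)*(1/(2*Z)) = (5 + Z)/(2*Z))
(y(Q(6)) + G)² = ((½)*(5 + 9)/9 + 27)² = ((½)*(⅑)*14 + 27)² = (7/9 + 27)² = (250/9)² = 62500/81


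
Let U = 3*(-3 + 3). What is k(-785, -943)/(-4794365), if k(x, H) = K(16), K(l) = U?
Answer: 0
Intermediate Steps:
U = 0 (U = 3*0 = 0)
K(l) = 0
k(x, H) = 0
k(-785, -943)/(-4794365) = 0/(-4794365) = 0*(-1/4794365) = 0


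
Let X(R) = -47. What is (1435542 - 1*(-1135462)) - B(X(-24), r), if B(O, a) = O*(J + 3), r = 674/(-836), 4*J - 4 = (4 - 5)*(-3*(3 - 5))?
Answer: 5142243/2 ≈ 2.5711e+6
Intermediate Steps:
J = -1/2 (J = 1 + ((4 - 5)*(-3*(3 - 5)))/4 = 1 + (-(-3)*(-2))/4 = 1 + (-1*6)/4 = 1 + (1/4)*(-6) = 1 - 3/2 = -1/2 ≈ -0.50000)
r = -337/418 (r = 674*(-1/836) = -337/418 ≈ -0.80622)
B(O, a) = 5*O/2 (B(O, a) = O*(-1/2 + 3) = O*(5/2) = 5*O/2)
(1435542 - 1*(-1135462)) - B(X(-24), r) = (1435542 - 1*(-1135462)) - 5*(-47)/2 = (1435542 + 1135462) - 1*(-235/2) = 2571004 + 235/2 = 5142243/2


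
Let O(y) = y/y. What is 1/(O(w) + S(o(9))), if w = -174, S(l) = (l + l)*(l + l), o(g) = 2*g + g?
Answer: 1/2917 ≈ 0.00034282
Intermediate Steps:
o(g) = 3*g
S(l) = 4*l**2 (S(l) = (2*l)*(2*l) = 4*l**2)
O(y) = 1
1/(O(w) + S(o(9))) = 1/(1 + 4*(3*9)**2) = 1/(1 + 4*27**2) = 1/(1 + 4*729) = 1/(1 + 2916) = 1/2917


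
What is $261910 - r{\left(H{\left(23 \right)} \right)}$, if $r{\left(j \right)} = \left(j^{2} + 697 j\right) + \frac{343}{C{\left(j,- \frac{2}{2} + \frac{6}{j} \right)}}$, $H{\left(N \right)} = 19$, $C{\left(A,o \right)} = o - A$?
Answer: $\frac{92872961}{374} \approx 2.4832 \cdot 10^{5}$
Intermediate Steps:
$r{\left(j \right)} = j^{2} + \frac{343}{-1 - j + \frac{6}{j}} + 697 j$ ($r{\left(j \right)} = \left(j^{2} + 697 j\right) + \frac{343}{\left(- \frac{2}{2} + \frac{6}{j}\right) - j} = \left(j^{2} + 697 j\right) + \frac{343}{\left(\left(-2\right) \frac{1}{2} + \frac{6}{j}\right) - j} = \left(j^{2} + 697 j\right) + \frac{343}{\left(-1 + \frac{6}{j}\right) - j} = \left(j^{2} + 697 j\right) + \frac{343}{-1 - j + \frac{6}{j}} = j^{2} + \frac{343}{-1 - j + \frac{6}{j}} + 697 j$)
$261910 - r{\left(H{\left(23 \right)} \right)} = 261910 - \frac{19 \left(-343 + \left(-6 + 19 \left(1 + 19\right)\right) \left(697 + 19\right)\right)}{-6 + 19 \left(1 + 19\right)} = 261910 - \frac{19 \left(-343 + \left(-6 + 19 \cdot 20\right) 716\right)}{-6 + 19 \cdot 20} = 261910 - \frac{19 \left(-343 + \left(-6 + 380\right) 716\right)}{-6 + 380} = 261910 - \frac{19 \left(-343 + 374 \cdot 716\right)}{374} = 261910 - 19 \cdot \frac{1}{374} \left(-343 + 267784\right) = 261910 - 19 \cdot \frac{1}{374} \cdot 267441 = 261910 - \frac{5081379}{374} = \frac{92872961}{374}$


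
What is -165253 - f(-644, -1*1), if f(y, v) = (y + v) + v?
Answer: -164607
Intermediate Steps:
f(y, v) = y + 2*v (f(y, v) = (v + y) + v = y + 2*v)
-165253 - f(-644, -1*1) = -165253 - (-644 + 2*(-1*1)) = -165253 - (-644 + 2*(-1)) = -165253 - (-644 - 2) = -165253 - 1*(-646) = -165253 + 646 = -164607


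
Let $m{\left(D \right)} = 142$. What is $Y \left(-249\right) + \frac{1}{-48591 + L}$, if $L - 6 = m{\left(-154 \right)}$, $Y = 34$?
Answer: $- \frac{410118439}{48443} \approx -8466.0$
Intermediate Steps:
$L = 148$ ($L = 6 + 142 = 148$)
$Y \left(-249\right) + \frac{1}{-48591 + L} = 34 \left(-249\right) + \frac{1}{-48591 + 148} = -8466 + \frac{1}{-48443} = -8466 - \frac{1}{48443} = - \frac{410118439}{48443}$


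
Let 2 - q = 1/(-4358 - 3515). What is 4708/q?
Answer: 37066084/15747 ≈ 2353.9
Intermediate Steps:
q = 15747/7873 (q = 2 - 1/(-4358 - 3515) = 2 - 1/(-7873) = 2 - 1*(-1/7873) = 2 + 1/7873 = 15747/7873 ≈ 2.0001)
4708/q = 4708/(15747/7873) = 4708*(7873/15747) = 37066084/15747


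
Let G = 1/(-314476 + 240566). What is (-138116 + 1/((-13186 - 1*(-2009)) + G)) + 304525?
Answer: 137469155369129/826092071 ≈ 1.6641e+5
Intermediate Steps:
G = -1/73910 (G = 1/(-73910) = -1/73910 ≈ -1.3530e-5)
(-138116 + 1/((-13186 - 1*(-2009)) + G)) + 304525 = (-138116 + 1/((-13186 - 1*(-2009)) - 1/73910)) + 304525 = (-138116 + 1/((-13186 + 2009) - 1/73910)) + 304525 = (-138116 + 1/(-11177 - 1/73910)) + 304525 = (-138116 + 1/(-826092071/73910)) + 304525 = (-138116 - 73910/826092071) + 304525 = -114096532552146/826092071 + 304525 = 137469155369129/826092071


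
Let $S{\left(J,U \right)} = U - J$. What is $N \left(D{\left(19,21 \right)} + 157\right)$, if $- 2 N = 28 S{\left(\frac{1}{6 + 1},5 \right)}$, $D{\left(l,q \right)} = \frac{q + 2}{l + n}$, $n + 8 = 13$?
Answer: $- \frac{64447}{6} \approx -10741.0$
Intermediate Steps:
$n = 5$ ($n = -8 + 13 = 5$)
$D{\left(l,q \right)} = \frac{2 + q}{5 + l}$ ($D{\left(l,q \right)} = \frac{q + 2}{l + 5} = \frac{2 + q}{5 + l}$)
$N = -68$ ($N = - \frac{28 \left(5 - \frac{1}{6 + 1}\right)}{2} = - \frac{28 \left(5 - \frac{1}{7}\right)}{2} = - \frac{28 \cdot \frac{34}{7}}{2} = \left(- \frac{1}{2}\right) 136 = -68$)
$N \left(D{\left(19,21 \right)} + 157\right) = - 68 \left(\frac{2 + 21}{5 + 19} + 157\right) = - 68 \left(\frac{1}{24} \cdot 23 + 157\right) = - 68 \left(\frac{23}{24} + 157\right) = \left(-68\right) \frac{3791}{24} = - \frac{64447}{6}$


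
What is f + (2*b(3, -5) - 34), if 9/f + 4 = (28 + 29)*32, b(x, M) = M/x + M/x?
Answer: -222013/5460 ≈ -40.662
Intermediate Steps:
b(x, M) = 2*M/x
f = 9/1820 (f = 9/(-4 + (28 + 29)*32) = 9/(-4 + 57*32) = 9/(-4 + 1824) = 9/1820 ≈ 0.0049451)
f + (2*b(3, -5) - 34) = 9/1820 + (2*(2*(-5)/3) - 34) = 9/1820 + (2*(2*(-5)*(1/3)) - 34) = 9/1820 + (2*(-10/3) - 34) = 9/1820 + (-20/3 - 34) = 9/1820 - 122/3 = -222013/5460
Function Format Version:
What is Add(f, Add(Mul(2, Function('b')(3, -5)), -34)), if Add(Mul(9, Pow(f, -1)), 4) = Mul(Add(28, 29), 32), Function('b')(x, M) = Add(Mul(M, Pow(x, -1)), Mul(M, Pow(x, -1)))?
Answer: Rational(-222013, 5460) ≈ -40.662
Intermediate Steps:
Function('b')(x, M) = Mul(2, M, Pow(x, -1))
f = Rational(9, 1820) (f = Mul(9, Pow(Add(-4, Mul(Add(28, 29), 32)), -1)) = Mul(9, Pow(Add(-4, Mul(57, 32)), -1)) = Mul(9, Pow(Add(-4, 1824), -1)) = Mul(9, Pow(1820, -1)) = Mul(9, Rational(1, 1820)) = Rational(9, 1820) ≈ 0.0049451)
Add(f, Add(Mul(2, Function('b')(3, -5)), -34)) = Add(Rational(9, 1820), Add(Mul(2, Mul(2, -5, Pow(3, -1))), -34)) = Add(Rational(9, 1820), Add(Mul(2, Mul(2, -5, Rational(1, 3))), -34)) = Add(Rational(9, 1820), Add(Mul(2, Rational(-10, 3)), -34)) = Add(Rational(9, 1820), Add(Rational(-20, 3), -34)) = Add(Rational(9, 1820), Rational(-122, 3)) = Rational(-222013, 5460)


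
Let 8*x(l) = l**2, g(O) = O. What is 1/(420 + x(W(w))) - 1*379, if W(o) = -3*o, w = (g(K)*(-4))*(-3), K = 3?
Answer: -711761/1878 ≈ -379.00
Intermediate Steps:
w = 36 (w = (3*(-4))*(-3) = -12*(-3) = 36)
x(l) = l**2/8
1/(420 + x(W(w))) - 1*379 = 1/(420 + (-3*36)**2/8) - 1*379 = 1/(420 + (1/8)*(-108)**2) - 379 = 1/(420 + (1/8)*11664) - 379 = 1/(420 + 1458) - 379 = 1/1878 - 379 = -711761/1878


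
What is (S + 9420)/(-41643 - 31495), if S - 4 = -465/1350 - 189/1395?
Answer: -26291621/204055020 ≈ -0.12885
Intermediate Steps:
S = 9821/2790 (S = 4 + (-465/1350 - 189/1395) = 4 + (-465*1/1350 - 189*1/1395) = 4 + (-31/90 - 21/155) = 4 - 1339/2790 = 9821/2790 ≈ 3.5201)
(S + 9420)/(-41643 - 31495) = (9821/2790 + 9420)/(-41643 - 31495) = (26291621/2790)/(-73138) = (26291621/2790)*(-1/73138) = -26291621/204055020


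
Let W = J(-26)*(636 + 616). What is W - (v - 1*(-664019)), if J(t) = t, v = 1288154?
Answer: -1984725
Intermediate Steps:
W = -32552 (W = -26*(636 + 616) = -26*1252 = -32552)
W - (v - 1*(-664019)) = -32552 - (1288154 - 1*(-664019)) = -32552 - (1288154 + 664019) = -32552 - 1*1952173 = -32552 - 1952173 = -1984725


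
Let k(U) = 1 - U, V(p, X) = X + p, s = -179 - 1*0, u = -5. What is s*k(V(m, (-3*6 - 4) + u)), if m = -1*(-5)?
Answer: -4117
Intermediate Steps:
m = 5
s = -179 (s = -179 + 0 = -179)
s*k(V(m, (-3*6 - 4) + u)) = -179*(1 - (((-3*6 - 4) - 5) + 5)) = -179*(1 - (((-18 - 4) - 5) + 5)) = -179*(1 - ((-22 - 5) + 5)) = -179*(1 - (-27 + 5)) = -179*(1 - 1*(-22)) = -179*(1 + 22) = -179*23 = -4117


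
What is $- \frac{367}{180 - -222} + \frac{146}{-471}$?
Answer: $- \frac{77183}{63114} \approx -1.2229$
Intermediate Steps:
$- \frac{367}{180 - -222} + \frac{146}{-471} = - \frac{367}{180 + 222} + 146 \left(- \frac{1}{471}\right) = - \frac{367}{402} - \frac{146}{471} = - \frac{77183}{63114}$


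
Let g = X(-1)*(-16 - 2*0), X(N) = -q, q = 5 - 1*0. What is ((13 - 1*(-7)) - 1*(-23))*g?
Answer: 3440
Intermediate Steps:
q = 5 (q = 5 + 0 = 5)
X(N) = -5 (X(N) = -1*5 = -5)
g = 80 (g = -5*(-16 - 2*0) = -5*(-16 + 0) = -5*(-16) = 80)
((13 - 1*(-7)) - 1*(-23))*g = ((13 - 1*(-7)) - 1*(-23))*80 = ((13 + 7) + 23)*80 = (20 + 23)*80 = 43*80 = 3440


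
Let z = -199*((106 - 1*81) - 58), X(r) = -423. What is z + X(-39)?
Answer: 6144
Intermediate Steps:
z = 6567 (z = -199*((106 - 81) - 58) = -199*(25 - 58) = -199*(-33) = 6567)
z + X(-39) = 6567 - 423 = 6144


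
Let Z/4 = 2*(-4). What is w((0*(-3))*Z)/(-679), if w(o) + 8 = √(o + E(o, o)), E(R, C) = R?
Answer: 8/679 ≈ 0.011782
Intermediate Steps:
Z = -32 (Z = 4*(2*(-4)) = 4*(-8) = -32)
w(o) = -8 + √2*√o (w(o) = -8 + √(o + o) = -8 + √(2*o) = -8 + √2*√o)
w((0*(-3))*Z)/(-679) = (-8 + √2*√((0*(-3))*(-32)))/(-679) = (-8 + √2*√(0*(-32)))*(-1/679) = (-8 + √2*√0)*(-1/679) = (-8 + √2*0)*(-1/679) = (-8 + 0)*(-1/679) = -8*(-1/679) = 8/679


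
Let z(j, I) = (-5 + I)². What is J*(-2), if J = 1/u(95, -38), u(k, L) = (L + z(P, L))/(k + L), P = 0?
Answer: -114/1811 ≈ -0.062949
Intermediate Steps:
u(k, L) = (L + (-5 + L)²)/(L + k) (u(k, L) = (L + (-5 + L)²)/(k + L) = (L + (-5 + L)²)/(L + k))
J = 57/1811 (J = 1/((-38 + (-5 - 38)²)/(-38 + 95)) = 1/((-38 + (-43)²)/57) = 1/((-38 + 1849)/57) = 1/((1/57)*1811) = 1/(1811/57) = 57/1811 ≈ 0.031474)
J*(-2) = (57/1811)*(-2) = -114/1811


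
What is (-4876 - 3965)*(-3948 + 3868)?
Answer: 707280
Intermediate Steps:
(-4876 - 3965)*(-3948 + 3868) = -8841*(-80) = 707280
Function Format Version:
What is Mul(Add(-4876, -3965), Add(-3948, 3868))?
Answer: 707280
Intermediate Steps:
Mul(Add(-4876, -3965), Add(-3948, 3868)) = Mul(-8841, -80) = 707280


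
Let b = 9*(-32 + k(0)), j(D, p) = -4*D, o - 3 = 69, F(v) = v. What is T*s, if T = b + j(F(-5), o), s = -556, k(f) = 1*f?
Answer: 149008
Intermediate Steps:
k(f) = f
o = 72 (o = 3 + 69 = 72)
b = -288 (b = 9*(-32 + 0) = 9*(-32) = -288)
T = -268 (T = -288 - 4*(-5) = -288 + 20 = -268)
T*s = -268*(-556) = 149008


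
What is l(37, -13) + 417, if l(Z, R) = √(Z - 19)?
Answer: 417 + 3*√2 ≈ 421.24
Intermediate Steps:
l(Z, R) = √(-19 + Z)
l(37, -13) + 417 = √(-19 + 37) + 417 = √18 + 417 = 3*√2 + 417 = 417 + 3*√2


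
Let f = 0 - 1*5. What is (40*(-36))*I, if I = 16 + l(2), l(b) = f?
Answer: -15840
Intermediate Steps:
f = -5 (f = 0 - 5 = -5)
l(b) = -5
I = 11 (I = 16 - 5 = 11)
(40*(-36))*I = (40*(-36))*11 = -1440*11 = -15840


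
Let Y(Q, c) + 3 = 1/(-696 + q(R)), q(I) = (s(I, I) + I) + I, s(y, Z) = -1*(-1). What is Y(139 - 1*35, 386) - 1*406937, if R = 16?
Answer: -269801221/663 ≈ -4.0694e+5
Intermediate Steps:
s(y, Z) = 1
q(I) = 1 + 2*I (q(I) = (1 + I) + I = 1 + 2*I)
Y(Q, c) = -1990/663 (Y(Q, c) = -3 + 1/(-696 + (1 + 2*16)) = -3 + 1/(-696 + (1 + 32)) = -3 + 1/(-696 + 33) = -3 + 1/(-663) = -3 - 1/663 = -1990/663)
Y(139 - 1*35, 386) - 1*406937 = -1990/663 - 1*406937 = -1990/663 - 406937 = -269801221/663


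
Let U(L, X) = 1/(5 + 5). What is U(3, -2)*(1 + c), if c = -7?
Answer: -3/5 ≈ -0.60000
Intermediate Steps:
U(L, X) = 1/10
U(3, -2)*(1 + c) = (1 - 7)/10 = (1/10)*(-6) = -3/5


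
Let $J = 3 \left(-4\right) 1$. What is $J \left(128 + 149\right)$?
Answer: $-3324$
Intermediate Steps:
$J = -12$ ($J = \left(-12\right) 1 = -12$)
$J \left(128 + 149\right) = - 12 \left(128 + 149\right) = \left(-12\right) 277 = -3324$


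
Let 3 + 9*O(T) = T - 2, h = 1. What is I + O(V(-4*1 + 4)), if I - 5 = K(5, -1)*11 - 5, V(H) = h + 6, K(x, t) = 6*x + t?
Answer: 2873/9 ≈ 319.22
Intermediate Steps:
K(x, t) = t + 6*x
V(H) = 7 (V(H) = 1 + 6 = 7)
I = 319 (I = 5 + ((-1 + 6*5)*11 - 5) = 5 + ((-1 + 30)*11 - 5) = 5 + (29*11 - 5) = 5 + (319 - 5) = 5 + 314 = 319)
O(T) = -5/9 + T/9 (O(T) = -⅓ + (T - 2)/9 = -⅓ + (-2 + T)/9 = -⅓ + (-2/9 + T/9) = -5/9 + T/9)
I + O(V(-4*1 + 4)) = 319 + (-5/9 + (⅑)*7) = 319 + (-5/9 + 7/9) = 319 + 2/9 = 2873/9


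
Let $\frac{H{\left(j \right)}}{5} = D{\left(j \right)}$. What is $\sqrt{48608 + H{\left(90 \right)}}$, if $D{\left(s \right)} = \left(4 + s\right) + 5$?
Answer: $\sqrt{49103} \approx 221.59$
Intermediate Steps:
$D{\left(s \right)} = 9 + s$
$H{\left(j \right)} = 45 + 5 j$ ($H{\left(j \right)} = 5 \left(9 + j\right) = 45 + 5 j$)
$\sqrt{48608 + H{\left(90 \right)}} = \sqrt{48608 + \left(45 + 5 \cdot 90\right)} = \sqrt{48608 + \left(45 + 450\right)} = \sqrt{48608 + 495} = \sqrt{49103}$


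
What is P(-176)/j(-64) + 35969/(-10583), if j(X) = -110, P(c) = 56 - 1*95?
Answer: -3543853/1164130 ≈ -3.0442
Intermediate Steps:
P(c) = -39 (P(c) = 56 - 95 = -39)
P(-176)/j(-64) + 35969/(-10583) = -39/(-110) + 35969/(-10583) = -39*(-1/110) + 35969*(-1/10583) = 39/110 - 35969/10583 = -3543853/1164130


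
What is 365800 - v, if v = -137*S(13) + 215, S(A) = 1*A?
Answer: 367366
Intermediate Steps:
S(A) = A
v = -1566 (v = -137*13 + 215 = -1781 + 215 = -1566)
365800 - v = 365800 - 1*(-1566) = 365800 + 1566 = 367366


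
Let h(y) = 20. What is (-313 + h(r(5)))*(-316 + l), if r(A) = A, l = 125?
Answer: 55963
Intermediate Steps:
(-313 + h(r(5)))*(-316 + l) = (-313 + 20)*(-316 + 125) = -293*(-191) = 55963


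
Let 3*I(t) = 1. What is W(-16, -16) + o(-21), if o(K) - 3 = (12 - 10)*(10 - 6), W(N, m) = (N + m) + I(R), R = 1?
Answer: -62/3 ≈ -20.667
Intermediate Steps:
I(t) = ⅓ (I(t) = (⅓)*1 = ⅓)
W(N, m) = ⅓ + N + m (W(N, m) = (N + m) + ⅓ = ⅓ + N + m)
o(K) = 11 (o(K) = 3 + (12 - 10)*(10 - 6) = 3 + 2*4 = 3 + 8 = 11)
W(-16, -16) + o(-21) = (⅓ - 16 - 16) + 11 = -95/3 + 11 = -62/3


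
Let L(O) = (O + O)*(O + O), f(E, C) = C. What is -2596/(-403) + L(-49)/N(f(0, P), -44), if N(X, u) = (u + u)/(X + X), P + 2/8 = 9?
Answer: -33751881/17732 ≈ -1903.4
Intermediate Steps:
P = 35/4 (P = -¼ + 9 = 35/4 ≈ 8.7500)
L(O) = 4*O² (L(O) = (2*O)*(2*O) = 4*O²)
N(X, u) = u/X (N(X, u) = (2*u)/((2*X)) = (2*u)*(1/(2*X)) = u/X)
-2596/(-403) + L(-49)/N(f(0, P), -44) = -2596/(-403) + (4*(-49)²)/((-44/35/4)) = -2596*(-1/403) + (4*2401)/((-44*4/35)) = 2596/403 + 9604/(-176/35) = 2596/403 + 9604*(-35/176) = 2596/403 - 84035/44 = -33751881/17732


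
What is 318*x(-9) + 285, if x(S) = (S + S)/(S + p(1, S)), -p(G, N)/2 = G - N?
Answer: 13989/29 ≈ 482.38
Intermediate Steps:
p(G, N) = -2*G + 2*N (p(G, N) = -2*(G - N) = -2*G + 2*N)
x(S) = 2*S/(-2 + 3*S) (x(S) = (S + S)/(S + (-2*1 + 2*S)) = (2*S)/(S + (-2 + 2*S)) = (2*S)/(-2 + 3*S) = 2*S/(-2 + 3*S))
318*x(-9) + 285 = 318*(2*(-9)/(-2 + 3*(-9))) + 285 = 318*(2*(-9)/(-2 - 27)) + 285 = 318*(2*(-9)/(-29)) + 285 = 318*(2*(-9)*(-1/29)) + 285 = 318*(18/29) + 285 = 5724/29 + 285 = 13989/29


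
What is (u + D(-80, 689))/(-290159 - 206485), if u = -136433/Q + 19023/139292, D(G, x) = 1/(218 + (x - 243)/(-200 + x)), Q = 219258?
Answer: 196614638581099/202962304919606510304 ≈ 9.6872e-7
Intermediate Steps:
D(G, x) = 1/(218 + (-243 + x)/(-200 + x))
u = -7416540251/15270442668 (u = -136433/219258 + 19023/139292 = -7416540251/15270442668 ≈ -0.48568)
(u + D(-80, 689))/(-290159 - 206485) = (-7416540251/15270442668 + (-200 + 689)/(-43843 + 219*689))/(-290159 - 206485) = (-7416540251/15270442668 + 489/(-43843 + 150891))/(-496644) = (-7416540251/15270442668 + 489/107048)*(-1/496644) = -196614638581099/408667586681016*(-1/496644) = 196614638581099/202962304919606510304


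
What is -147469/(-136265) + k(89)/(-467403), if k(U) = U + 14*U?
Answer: 22915179744/21230223265 ≈ 1.0794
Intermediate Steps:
k(U) = 15*U
-147469/(-136265) + k(89)/(-467403) = -147469/(-136265) + (15*89)/(-467403) = -147469*(-1/136265) + 1335*(-1/467403) = 147469/136265 - 445/155801 = 22915179744/21230223265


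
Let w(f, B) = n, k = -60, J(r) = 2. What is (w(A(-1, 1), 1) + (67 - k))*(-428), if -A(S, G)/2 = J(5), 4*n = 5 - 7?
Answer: -54142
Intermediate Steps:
n = -1/2 (n = (5 - 7)/4 = (1/4)*(-2) = -1/2 ≈ -0.50000)
A(S, G) = -4 (A(S, G) = -2*2 = -4)
w(f, B) = -1/2
(w(A(-1, 1), 1) + (67 - k))*(-428) = (-1/2 + (67 - 1*(-60)))*(-428) = (-1/2 + (67 + 60))*(-428) = (-1/2 + 127)*(-428) = (253/2)*(-428) = -54142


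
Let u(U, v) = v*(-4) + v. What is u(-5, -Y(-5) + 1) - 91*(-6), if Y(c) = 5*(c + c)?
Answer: 393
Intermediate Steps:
Y(c) = 10*c (Y(c) = 5*(2*c) = 10*c)
u(U, v) = -3*v (u(U, v) = -4*v + v = -3*v)
u(-5, -Y(-5) + 1) - 91*(-6) = -3*(-10*(-5) + 1) - 91*(-6) = -3*(-1*(-50) + 1) + 546 = -3*(50 + 1) + 546 = -3*51 + 546 = -153 + 546 = 393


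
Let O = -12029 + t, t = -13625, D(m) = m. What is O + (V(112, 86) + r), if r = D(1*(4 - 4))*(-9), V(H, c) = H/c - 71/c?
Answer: -2206203/86 ≈ -25654.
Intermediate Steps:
V(H, c) = -71/c + H/c
r = 0 (r = (1*(4 - 4))*(-9) = (1*0)*(-9) = 0*(-9) = 0)
O = -25654 (O = -12029 - 13625 = -25654)
O + (V(112, 86) + r) = -25654 + ((-71 + 112)/86 + 0) = -25654 + ((1/86)*41 + 0) = -25654 + (41/86 + 0) = -25654 + 41/86 = -2206203/86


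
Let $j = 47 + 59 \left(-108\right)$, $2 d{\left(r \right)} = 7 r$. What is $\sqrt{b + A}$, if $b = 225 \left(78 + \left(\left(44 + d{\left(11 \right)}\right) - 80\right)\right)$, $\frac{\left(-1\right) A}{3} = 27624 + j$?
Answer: $\frac{i \sqrt{183138}}{2} \approx 213.97 i$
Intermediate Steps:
$d{\left(r \right)} = \frac{7 r}{2}$
$j = -6325$ ($j = 47 - 6372 = -6325$)
$A = -63897$ ($A = - 3 \left(27624 - 6325\right) = \left(-3\right) 21299 = -63897$)
$b = \frac{36225}{2}$ ($b = 225 \left(78 + \left(\left(44 + \frac{7}{2} \cdot 11\right) - 80\right)\right) = 225 \left(78 + \left(\left(44 + \frac{77}{2}\right) - 80\right)\right) = 225 \left(78 + \left(\frac{165}{2} - 80\right)\right) = 225 \left(78 + \frac{5}{2}\right) = 225 \cdot \frac{161}{2} = \frac{36225}{2} \approx 18113.0$)
$\sqrt{b + A} = \sqrt{\frac{36225}{2} - 63897} = \sqrt{- \frac{91569}{2}} = \frac{i \sqrt{183138}}{2}$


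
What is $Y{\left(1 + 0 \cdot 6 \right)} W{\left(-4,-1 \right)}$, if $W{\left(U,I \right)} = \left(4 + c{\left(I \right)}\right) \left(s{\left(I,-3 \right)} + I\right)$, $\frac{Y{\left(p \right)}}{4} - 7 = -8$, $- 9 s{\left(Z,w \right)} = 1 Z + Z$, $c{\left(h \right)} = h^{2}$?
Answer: $\frac{140}{9} \approx 15.556$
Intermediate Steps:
$s{\left(Z,w \right)} = - \frac{2 Z}{9}$ ($s{\left(Z,w \right)} = - \frac{1 Z + Z}{9} = - \frac{Z + Z}{9} = - \frac{2 Z}{9}$)
$Y{\left(p \right)} = -4$ ($Y{\left(p \right)} = 28 + 4 \left(-8\right) = 28 - 32 = -4$)
$W{\left(U,I \right)} = \frac{7 I \left(4 + I^{2}\right)}{9}$ ($W{\left(U,I \right)} = \left(4 + I^{2}\right) \left(- \frac{2 I}{9} + I\right) = \left(4 + I^{2}\right) \frac{7 I}{9} = \frac{7 I \left(4 + I^{2}\right)}{9}$)
$Y{\left(1 + 0 \cdot 6 \right)} W{\left(-4,-1 \right)} = - 4 \cdot \frac{7}{9} \left(-1\right) \left(4 + \left(-1\right)^{2}\right) = - 4 \cdot \frac{7}{9} \left(-1\right) \left(4 + 1\right) = - 4 \cdot \frac{7}{9} \left(-1\right) 5 = \left(-4\right) \left(- \frac{35}{9}\right) = \frac{140}{9}$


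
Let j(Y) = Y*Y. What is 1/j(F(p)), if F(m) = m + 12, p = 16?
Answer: 1/784 ≈ 0.0012755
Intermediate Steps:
F(m) = 12 + m
j(Y) = Y²
1/j(F(p)) = 1/((12 + 16)²) = 1/(28²) = 1/784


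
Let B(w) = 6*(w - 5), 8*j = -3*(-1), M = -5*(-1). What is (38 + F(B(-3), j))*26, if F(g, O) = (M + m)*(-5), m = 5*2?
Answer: -962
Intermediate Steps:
M = 5
m = 10
j = 3/8 (j = (-3*(-1))/8 = (1/8)*3 = 3/8 ≈ 0.37500)
B(w) = -30 + 6*w (B(w) = 6*(-5 + w) = -30 + 6*w)
F(g, O) = -75 (F(g, O) = (5 + 10)*(-5) = 15*(-5) = -75)
(38 + F(B(-3), j))*26 = (38 - 75)*26 = -37*26 = -962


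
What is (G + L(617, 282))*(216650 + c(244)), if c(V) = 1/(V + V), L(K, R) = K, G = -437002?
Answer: -46136891838385/488 ≈ -9.4543e+10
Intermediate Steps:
c(V) = 1/(2*V)
(G + L(617, 282))*(216650 + c(244)) = (-437002 + 617)*(216650 + (½)/244) = -436385*(216650 + (½)*(1/244)) = -436385*(216650 + 1/488) = -436385*105725201/488 = -46136891838385/488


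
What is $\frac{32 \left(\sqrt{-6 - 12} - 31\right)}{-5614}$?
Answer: $\frac{496}{2807} - \frac{48 i \sqrt{2}}{2807} \approx 0.1767 - 0.024183 i$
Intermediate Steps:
$\frac{32 \left(\sqrt{-6 - 12} - 31\right)}{-5614} = 32 \left(\sqrt{-18} - 31\right) \left(- \frac{1}{5614}\right) = 32 \left(3 i \sqrt{2} - 31\right) \left(- \frac{1}{5614}\right) = 32 \left(-31 + 3 i \sqrt{2}\right) \left(- \frac{1}{5614}\right) = \left(-992 + 96 i \sqrt{2}\right) \left(- \frac{1}{5614}\right) = \frac{496}{2807} - \frac{48 i \sqrt{2}}{2807}$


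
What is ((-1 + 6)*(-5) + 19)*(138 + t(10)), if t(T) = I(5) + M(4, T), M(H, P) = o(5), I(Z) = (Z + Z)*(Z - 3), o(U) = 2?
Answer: -960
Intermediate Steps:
I(Z) = 2*Z*(-3 + Z) (I(Z) = (2*Z)*(-3 + Z) = 2*Z*(-3 + Z))
M(H, P) = 2
t(T) = 22 (t(T) = 2*5*(-3 + 5) + 2 = 2*5*2 + 2 = 20 + 2 = 22)
((-1 + 6)*(-5) + 19)*(138 + t(10)) = ((-1 + 6)*(-5) + 19)*(138 + 22) = (5*(-5) + 19)*160 = (-25 + 19)*160 = -6*160 = -960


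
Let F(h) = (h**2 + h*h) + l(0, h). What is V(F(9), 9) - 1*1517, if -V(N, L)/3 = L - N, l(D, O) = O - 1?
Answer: -1034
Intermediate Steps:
l(D, O) = -1 + O
F(h) = -1 + h + 2*h**2 (F(h) = (h**2 + h*h) + (-1 + h) = (h**2 + h**2) + (-1 + h) = 2*h**2 + (-1 + h) = -1 + h + 2*h**2)
V(N, L) = -3*L + 3*N (V(N, L) = -3*(L - N) = -3*L + 3*N)
V(F(9), 9) - 1*1517 = (-3*9 + 3*(-1 + 9 + 2*9**2)) - 1*1517 = (-27 + 3*(-1 + 9 + 2*81)) - 1517 = (-27 + 3*(-1 + 9 + 162)) - 1517 = (-27 + 3*170) - 1517 = (-27 + 510) - 1517 = 483 - 1517 = -1034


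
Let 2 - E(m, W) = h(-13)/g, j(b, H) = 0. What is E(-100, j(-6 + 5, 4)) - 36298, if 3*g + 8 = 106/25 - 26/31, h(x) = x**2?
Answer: -42988673/1188 ≈ -36186.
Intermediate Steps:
g = -1188/775 (g = -8/3 + (106/25 - 26/31)/3 = -8/3 + (1/3)*(2636/775) = -8/3 + 2636/2325 = -1188/775 ≈ -1.5329)
E(m, W) = 133351/1188 (E(m, W) = 2 - (-13)**2/(-1188/775) = 2 - 169*(-775)/1188 = 2 - 1*(-130975/1188) = 2 + 130975/1188 = 133351/1188)
E(-100, j(-6 + 5, 4)) - 36298 = 133351/1188 - 36298 = -42988673/1188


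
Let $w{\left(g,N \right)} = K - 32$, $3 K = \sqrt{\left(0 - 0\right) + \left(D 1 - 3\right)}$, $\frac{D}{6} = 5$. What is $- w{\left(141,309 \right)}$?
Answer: $32 - \sqrt{3} \approx 30.268$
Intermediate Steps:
$D = 30$ ($D = 6 \cdot 5 = 30$)
$K = \sqrt{3}$ ($K = \frac{\sqrt{\left(0 - 0\right) + \left(30 \cdot 1 - 3\right)}}{3} = \frac{\sqrt{\left(0 + 0\right) + \left(30 - 3\right)}}{3} = \frac{\sqrt{0 + 27}}{3} = \frac{\sqrt{27}}{3} = \frac{3 \sqrt{3}}{3} = \sqrt{3} \approx 1.732$)
$w{\left(g,N \right)} = -32 + \sqrt{3}$ ($w{\left(g,N \right)} = \sqrt{3} - 32 = -32 + \sqrt{3}$)
$- w{\left(141,309 \right)} = - (-32 + \sqrt{3}) = 32 - \sqrt{3}$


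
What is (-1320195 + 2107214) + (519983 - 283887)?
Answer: 1023115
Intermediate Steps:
(-1320195 + 2107214) + (519983 - 283887) = 787019 + 236096 = 1023115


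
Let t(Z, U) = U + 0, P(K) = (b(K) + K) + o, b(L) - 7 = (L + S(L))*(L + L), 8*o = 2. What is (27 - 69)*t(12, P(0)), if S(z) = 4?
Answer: -609/2 ≈ -304.50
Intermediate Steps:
o = ¼ (o = (⅛)*2 = ¼ ≈ 0.25000)
b(L) = 7 + 2*L*(4 + L) (b(L) = 7 + (L + 4)*(L + L) = 7 + (4 + L)*(2*L) = 7 + 2*L*(4 + L))
P(K) = 29/4 + 2*K² + 9*K (P(K) = ((7 + 2*K² + 8*K) + K) + ¼ = (7 + 2*K² + 9*K) + ¼ = 29/4 + 2*K² + 9*K)
t(Z, U) = U
(27 - 69)*t(12, P(0)) = (27 - 69)*(29/4 + 2*0² + 9*0) = -42*(29/4 + 2*0 + 0) = -42*(29/4 + 0 + 0) = -42*29/4 = -609/2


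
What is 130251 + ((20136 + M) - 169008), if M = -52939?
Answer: -71560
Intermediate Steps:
130251 + ((20136 + M) - 169008) = 130251 + ((20136 - 52939) - 169008) = 130251 + (-32803 - 169008) = 130251 - 201811 = -71560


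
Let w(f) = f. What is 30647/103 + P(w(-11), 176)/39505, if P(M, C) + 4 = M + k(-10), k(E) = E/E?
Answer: 1210708293/4069015 ≈ 297.54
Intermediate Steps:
k(E) = 1
P(M, C) = -3 + M (P(M, C) = -4 + (M + 1) = -4 + (1 + M) = -3 + M)
30647/103 + P(w(-11), 176)/39505 = 30647/103 + (-3 - 11)/39505 = 30647*(1/103) - 14*1/39505 = 30647/103 - 14/39505 = 1210708293/4069015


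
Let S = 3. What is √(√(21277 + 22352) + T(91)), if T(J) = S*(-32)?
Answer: √(-96 + √43629) ≈ 10.624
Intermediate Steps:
T(J) = -96 (T(J) = 3*(-32) = -96)
√(√(21277 + 22352) + T(91)) = √(√(21277 + 22352) - 96) = √(√43629 - 96) = √(-96 + √43629)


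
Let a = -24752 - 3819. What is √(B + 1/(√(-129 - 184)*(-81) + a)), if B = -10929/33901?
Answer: √33901*√((312286360 + 885249*I*√313)/(-28571 - 81*I*√313))/33901 ≈ 1.542e-6 + 0.56782*I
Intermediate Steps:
a = -28571
B = -10929/33901 (B = -10929*1/33901 = -10929/33901 ≈ -0.32238)
√(B + 1/(√(-129 - 184)*(-81) + a)) = √(-10929/33901 + 1/(√(-129 - 184)*(-81) - 28571)) = √(-10929/33901 + 1/(√(-313)*(-81) - 28571)) = √(-10929/33901 + 1/((I*√313)*(-81) - 28571)) = √(-10929/33901 + 1/(-81*I*√313 - 28571)) = √(-10929/33901 + 1/(-28571 - 81*I*√313))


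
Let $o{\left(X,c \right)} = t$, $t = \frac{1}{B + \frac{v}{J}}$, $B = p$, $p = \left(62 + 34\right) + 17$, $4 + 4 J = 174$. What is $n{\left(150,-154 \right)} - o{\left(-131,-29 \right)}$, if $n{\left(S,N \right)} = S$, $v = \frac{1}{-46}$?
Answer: $\frac{33135145}{220914} \approx 149.99$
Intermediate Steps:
$v = - \frac{1}{46} \approx -0.021739$
$J = \frac{85}{2}$ ($J = -1 + \frac{1}{4} \cdot 174 = -1 + \frac{87}{2} = \frac{85}{2} \approx 42.5$)
$p = 113$ ($p = 96 + 17 = 113$)
$B = 113$
$t = \frac{1955}{220914}$ ($t = \frac{1}{113 - \frac{1}{46 \cdot \frac{85}{2}}} = \frac{1}{113 - \frac{1}{1955}} = \frac{1}{\frac{220914}{1955}} = \frac{1955}{220914} \approx 0.0088496$)
$o{\left(X,c \right)} = \frac{1955}{220914}$
$n{\left(150,-154 \right)} - o{\left(-131,-29 \right)} = 150 - \frac{1955}{220914} = \frac{33135145}{220914}$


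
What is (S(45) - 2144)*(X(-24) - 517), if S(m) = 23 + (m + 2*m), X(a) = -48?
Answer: 1122090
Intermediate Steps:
S(m) = 23 + 3*m
(S(45) - 2144)*(X(-24) - 517) = ((23 + 3*45) - 2144)*(-48 - 517) = ((23 + 135) - 2144)*(-565) = (158 - 2144)*(-565) = -1986*(-565) = 1122090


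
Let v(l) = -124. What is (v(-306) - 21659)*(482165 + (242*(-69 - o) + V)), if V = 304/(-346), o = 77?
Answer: -1683868529331/173 ≈ -9.7333e+9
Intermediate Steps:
V = -152/173 (V = 304*(-1/346) = -152/173 ≈ -0.87861)
(v(-306) - 21659)*(482165 + (242*(-69 - o) + V)) = (-124 - 21659)*(482165 + (242*(-69 - 1*77) - 152/173)) = -21783*(482165 + (242*(-69 - 77) - 152/173)) = -21783*(482165 + (242*(-146) - 152/173)) = -21783*(482165 + (-35332 - 152/173)) = -21783*(482165 - 6112588/173) = -21783*77301957/173 = -1683868529331/173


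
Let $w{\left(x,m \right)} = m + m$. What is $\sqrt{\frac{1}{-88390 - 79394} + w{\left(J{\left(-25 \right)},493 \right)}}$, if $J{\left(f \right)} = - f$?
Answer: $\frac{\sqrt{6939337474758}}{83892} \approx 31.401$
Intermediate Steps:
$w{\left(x,m \right)} = 2 m$
$\sqrt{\frac{1}{-88390 - 79394} + w{\left(J{\left(-25 \right)},493 \right)}} = \sqrt{\frac{1}{-88390 - 79394} + 2 \cdot 493} = \sqrt{\frac{1}{-167784} + 986} = \sqrt{- \frac{1}{167784} + 986} = \sqrt{\frac{165435023}{167784}} = \frac{\sqrt{6939337474758}}{83892}$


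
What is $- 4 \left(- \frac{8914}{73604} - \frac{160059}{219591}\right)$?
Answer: $\frac{4579472270}{1346897997} \approx 3.4$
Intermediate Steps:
$- 4 \left(- \frac{8914}{73604} - \frac{160059}{219591}\right) = - 4 \left(\left(-8914\right) \frac{1}{73604} - \frac{53353}{73197}\right) = - 4 \left(- \frac{4457}{36802} - \frac{53353}{73197}\right) = \left(-4\right) \left(- \frac{2289736135}{2693795994}\right) = \frac{4579472270}{1346897997}$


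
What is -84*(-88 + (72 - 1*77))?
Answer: 7812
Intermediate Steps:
-84*(-88 + (72 - 1*77)) = -84*(-88 + (72 - 77)) = -84*(-88 - 5) = -84*(-93) = 7812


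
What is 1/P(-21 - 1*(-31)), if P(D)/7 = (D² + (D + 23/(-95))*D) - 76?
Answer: 19/16170 ≈ 0.0011750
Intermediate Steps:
P(D) = -532 + 7*D² + 7*D*(-23/95 + D) (P(D) = 7*((D² + (D + 23/(-95))*D) - 76) = 7*((D² + (D + 23*(-1/95))*D) - 76) = 7*((D² + (D - 23/95)*D) - 76) = 7*((D² + (-23/95 + D)*D) - 76) = 7*((D² + D*(-23/95 + D)) - 76) = 7*(-76 + D² + D*(-23/95 + D)) = -532 + 7*D² + 7*D*(-23/95 + D))
1/P(-21 - 1*(-31)) = 1/(-532 + 14*(-21 - 1*(-31))² - 161*(-21 - 1*(-31))/95) = 1/(-532 + 14*(-21 + 31)² - 161*(-21 + 31)/95) = 1/(-532 + 14*10² - 161/95*10) = 1/(-532 + 14*100 - 322/19) = 1/(-532 + 1400 - 322/19) = 1/(16170/19) = 19/16170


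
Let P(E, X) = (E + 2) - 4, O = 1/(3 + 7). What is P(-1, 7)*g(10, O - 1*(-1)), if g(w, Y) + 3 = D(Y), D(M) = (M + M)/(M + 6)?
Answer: 573/71 ≈ 8.0704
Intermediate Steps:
O = 1/10 ≈ 0.10000
D(M) = 2*M/(6 + M) (D(M) = (2*M)/(6 + M) = 2*M/(6 + M))
P(E, X) = -2 + E (P(E, X) = (2 + E) - 4 = -2 + E)
g(w, Y) = -3 + 2*Y/(6 + Y)
P(-1, 7)*g(10, O - 1*(-1)) = (-2 - 1)*((-18 - (1/10 - 1*(-1)))/(6 + (1/10 - 1*(-1)))) = -3*(-18 - (1/10 + 1))/(6 + (1/10 + 1)) = -3*(-18 - 1*11/10)/(6 + 11/10) = -3*(-18 - 11/10)/71/10 = -30*(-191)/(71*10) = -3*(-191/71) = 573/71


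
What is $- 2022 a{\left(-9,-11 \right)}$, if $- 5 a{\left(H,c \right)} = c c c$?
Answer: $- \frac{2691282}{5} \approx -5.3826 \cdot 10^{5}$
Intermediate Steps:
$a{\left(H,c \right)} = - \frac{c^{3}}{5}$ ($a{\left(H,c \right)} = - \frac{c c c}{5} = - \frac{c^{2} c}{5} = - \frac{c^{3}}{5}$)
$- 2022 a{\left(-9,-11 \right)} = - 2022 \left(- \frac{\left(-11\right)^{3}}{5}\right) = - 2022 \left(\left(- \frac{1}{5}\right) \left(-1331\right)\right) = \left(-2022\right) \frac{1331}{5} = - \frac{2691282}{5}$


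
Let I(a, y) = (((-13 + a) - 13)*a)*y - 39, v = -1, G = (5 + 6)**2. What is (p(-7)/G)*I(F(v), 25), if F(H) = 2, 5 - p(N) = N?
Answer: -14868/121 ≈ -122.88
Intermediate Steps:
p(N) = 5 - N
G = 121 (G = 11**2 = 121)
I(a, y) = -39 + a*y*(-26 + a) (I(a, y) = ((-26 + a)*a)*y - 39 = (a*(-26 + a))*y - 39 = a*y*(-26 + a) - 39 = -39 + a*y*(-26 + a))
(p(-7)/G)*I(F(v), 25) = ((5 - 1*(-7))/121)*(-39 + 25*2**2 - 26*2*25) = ((5 + 7)*(1/121))*(-39 + 25*4 - 1300) = (12*(1/121))*(-39 + 100 - 1300) = (12/121)*(-1239) = -14868/121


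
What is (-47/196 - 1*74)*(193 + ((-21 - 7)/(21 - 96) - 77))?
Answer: -31750282/3675 ≈ -8639.5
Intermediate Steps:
(-47/196 - 1*74)*(193 + ((-21 - 7)/(21 - 96) - 77)) = (-47*1/196 - 74)*(193 + (-28/(-75) - 77)) = (-47/196 - 74)*(193 + (-28*(-1/75) - 77)) = -14551*(193 + (28/75 - 77))/196 = -14551*(193 - 5747/75)/196 = -14551/196*8728/75 = -31750282/3675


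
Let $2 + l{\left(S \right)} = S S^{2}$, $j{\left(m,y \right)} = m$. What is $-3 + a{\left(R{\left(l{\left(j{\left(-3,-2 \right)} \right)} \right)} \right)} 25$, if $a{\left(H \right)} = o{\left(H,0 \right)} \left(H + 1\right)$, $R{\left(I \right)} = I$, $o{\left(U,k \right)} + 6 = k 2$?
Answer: $4197$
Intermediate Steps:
$o{\left(U,k \right)} = -6 + 2 k$ ($o{\left(U,k \right)} = -6 + k 2 = -6 + 2 k$)
$l{\left(S \right)} = -2 + S^{3}$ ($l{\left(S \right)} = -2 + S S^{2} = -2 + S^{3}$)
$a{\left(H \right)} = -6 - 6 H$ ($a{\left(H \right)} = \left(-6 + 2 \cdot 0\right) \left(H + 1\right) = \left(-6 + 0\right) \left(1 + H\right) = - 6 \left(1 + H\right) = -6 - 6 H$)
$-3 + a{\left(R{\left(l{\left(j{\left(-3,-2 \right)} \right)} \right)} \right)} 25 = -3 + \left(-6 - 6 \left(-2 + \left(-3\right)^{3}\right)\right) 25 = -3 + \left(-6 - 6 \left(-2 - 27\right)\right) 25 = -3 + \left(-6 - -174\right) 25 = -3 + \left(-6 + 174\right) 25 = -3 + 168 \cdot 25 = -3 + 4200 = 4197$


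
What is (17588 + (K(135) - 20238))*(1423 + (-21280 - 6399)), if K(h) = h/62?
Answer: 2155158120/31 ≈ 6.9521e+7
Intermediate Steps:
K(h) = h/62 (K(h) = h*(1/62) = h/62)
(17588 + (K(135) - 20238))*(1423 + (-21280 - 6399)) = (17588 + ((1/62)*135 - 20238))*(1423 + (-21280 - 6399)) = (17588 + (135/62 - 20238))*(1423 - 27679) = (17588 - 1254621/62)*(-26256) = -164165/62*(-26256) = 2155158120/31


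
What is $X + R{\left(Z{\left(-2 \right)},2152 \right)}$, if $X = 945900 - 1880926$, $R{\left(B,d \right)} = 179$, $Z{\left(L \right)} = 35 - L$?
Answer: $-934847$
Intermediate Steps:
$X = -935026$ ($X = 945900 - 1880926 = -935026$)
$X + R{\left(Z{\left(-2 \right)},2152 \right)} = -935026 + 179 = -934847$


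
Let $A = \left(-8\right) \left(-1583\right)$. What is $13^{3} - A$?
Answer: $-10467$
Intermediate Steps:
$A = 12664$
$13^{3} - A = 13^{3} - 12664 = 2197 - 12664 = -10467$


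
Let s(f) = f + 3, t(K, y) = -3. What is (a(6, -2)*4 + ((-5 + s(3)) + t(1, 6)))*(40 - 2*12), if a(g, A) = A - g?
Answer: -544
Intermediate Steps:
s(f) = 3 + f
(a(6, -2)*4 + ((-5 + s(3)) + t(1, 6)))*(40 - 2*12) = ((-2 - 1*6)*4 + ((-5 + (3 + 3)) - 3))*(40 - 2*12) = ((-2 - 6)*4 + ((-5 + 6) - 3))*(40 - 24) = (-8*4 + (1 - 3))*16 = (-32 - 2)*16 = -34*16 = -544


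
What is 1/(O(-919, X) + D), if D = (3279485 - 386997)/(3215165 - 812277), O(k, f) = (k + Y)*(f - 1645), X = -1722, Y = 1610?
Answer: -300361/698818639956 ≈ -4.2981e-7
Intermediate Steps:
O(k, f) = (-1645 + f)*(1610 + k) (O(k, f) = (k + 1610)*(f - 1645) = (1610 + k)*(-1645 + f) = (-1645 + f)*(1610 + k))
D = 361561/300361 (D = 2892488/2402888 = 2892488*(1/2402888) = 361561/300361 ≈ 1.2038)
1/(O(-919, X) + D) = 1/((-2648450 - 1645*(-919) + 1610*(-1722) - 1722*(-919)) + 361561/300361) = 1/((-2648450 + 1511755 - 2772420 + 1582518) + 361561/300361) = 1/(-2326597 + 361561/300361) = 1/(-698818639956/300361) = -300361/698818639956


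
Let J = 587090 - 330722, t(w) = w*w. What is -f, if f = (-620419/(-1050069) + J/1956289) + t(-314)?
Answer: -202541175555801319/2054238433941 ≈ -98597.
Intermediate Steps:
t(w) = w²
J = 256368
f = 202541175555801319/2054238433941 (f = (-620419/(-1050069) + 256368/1956289) + (-314)² = (-620419*(-1/1050069) + 256368*(1/1956289)) + 98596 = (620419/1050069 + 256368/1956289) + 98596 = 1482922954483/2054238433941 + 98596 = 202541175555801319/2054238433941 ≈ 98597.)
-f = -1*202541175555801319/2054238433941 = -202541175555801319/2054238433941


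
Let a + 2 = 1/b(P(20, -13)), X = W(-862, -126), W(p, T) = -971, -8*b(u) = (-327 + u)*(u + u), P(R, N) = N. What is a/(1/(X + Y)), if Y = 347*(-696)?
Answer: 536129913/1105 ≈ 4.8519e+5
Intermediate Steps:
Y = -241512
b(u) = -u*(-327 + u)/4 (b(u) = -(-327 + u)*(u + u)/8 = -(-327 + u)*2*u/8 = -u*(-327 + u)/4)
X = -971
a = -2211/1105 (a = -2 + 1/((¼)*(-13)*(327 - 1*(-13))) = -2 + 1/((¼)*(-13)*(327 + 13)) = -2 + 1/((¼)*(-13)*340) = -2 + 1/(-1105) = -2 - 1/1105 = -2211/1105 ≈ -2.0009)
a/(1/(X + Y)) = -2211/(1105*(1/(-971 - 241512))) = -2211/(1105*(1/(-242483))) = -2211/(1105*(-1/242483)) = -2211/1105*(-242483) = 536129913/1105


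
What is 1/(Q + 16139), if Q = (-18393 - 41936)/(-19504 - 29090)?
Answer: 48594/784318895 ≈ 6.1957e-5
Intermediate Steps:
Q = 60329/48594 (Q = -60329/(-48594) = -60329*(-1/48594) = 60329/48594 ≈ 1.2415)
1/(Q + 16139) = 1/(60329/48594 + 16139) = 1/(784318895/48594) = 48594/784318895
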